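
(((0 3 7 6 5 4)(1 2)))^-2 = (0 5 7)(3 4 6)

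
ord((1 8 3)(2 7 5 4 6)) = 15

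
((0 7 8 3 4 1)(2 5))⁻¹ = (0 1 4 3 8 7)(2 5)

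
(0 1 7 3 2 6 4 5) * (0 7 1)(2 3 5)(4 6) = (2 4)(5 7)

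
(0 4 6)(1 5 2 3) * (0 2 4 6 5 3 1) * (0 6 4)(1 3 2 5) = (0 4 1 2 3 6 5)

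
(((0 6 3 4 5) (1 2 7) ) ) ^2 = (0 3 5 6 4) (1 7 2) 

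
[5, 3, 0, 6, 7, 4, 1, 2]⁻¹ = [2, 6, 7, 1, 5, 0, 3, 4]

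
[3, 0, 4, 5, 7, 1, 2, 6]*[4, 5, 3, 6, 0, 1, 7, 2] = [6, 4, 0, 1, 2, 5, 3, 7]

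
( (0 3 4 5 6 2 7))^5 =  (0 2 5 3 7 6 4)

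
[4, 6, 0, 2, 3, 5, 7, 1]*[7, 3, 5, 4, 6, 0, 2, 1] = [6, 2, 7, 5, 4, 0, 1, 3]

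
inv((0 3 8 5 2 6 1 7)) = (0 7 1 6 2 5 8 3)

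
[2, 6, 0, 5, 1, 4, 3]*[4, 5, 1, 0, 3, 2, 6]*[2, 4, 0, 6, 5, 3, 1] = [4, 1, 5, 0, 3, 6, 2]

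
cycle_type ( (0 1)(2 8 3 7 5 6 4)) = 2.7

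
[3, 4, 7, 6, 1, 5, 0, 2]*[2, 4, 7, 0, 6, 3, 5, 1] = [0, 6, 1, 5, 4, 3, 2, 7]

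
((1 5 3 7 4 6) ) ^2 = (1 3 4) (5 7 6) 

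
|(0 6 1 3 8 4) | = 6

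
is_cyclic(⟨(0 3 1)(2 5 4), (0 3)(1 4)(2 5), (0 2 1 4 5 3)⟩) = no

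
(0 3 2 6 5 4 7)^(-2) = (0 4 6 3 7 5 2)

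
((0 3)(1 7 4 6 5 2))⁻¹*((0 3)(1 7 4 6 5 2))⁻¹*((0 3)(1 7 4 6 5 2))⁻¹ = (0 3)(1 6)(2 4)(5 7)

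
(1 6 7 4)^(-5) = (1 4 7 6)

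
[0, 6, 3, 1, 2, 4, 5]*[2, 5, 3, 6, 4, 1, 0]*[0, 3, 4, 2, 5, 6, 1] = [4, 0, 1, 6, 2, 5, 3]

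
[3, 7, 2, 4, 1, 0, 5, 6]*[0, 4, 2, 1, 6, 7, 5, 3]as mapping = [0→1, 1→3, 2→2, 3→6, 4→4, 5→0, 6→7, 7→5]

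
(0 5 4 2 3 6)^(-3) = (0 2)(3 5)(4 6)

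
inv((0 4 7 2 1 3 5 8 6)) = (0 6 8 5 3 1 2 7 4)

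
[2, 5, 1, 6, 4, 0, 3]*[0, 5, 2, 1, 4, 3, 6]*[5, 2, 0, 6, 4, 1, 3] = [0, 6, 1, 3, 4, 5, 2]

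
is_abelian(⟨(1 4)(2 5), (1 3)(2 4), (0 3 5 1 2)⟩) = no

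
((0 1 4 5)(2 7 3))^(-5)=(0 5 4 1)(2 7 3)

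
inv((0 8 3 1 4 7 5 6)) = (0 6 5 7 4 1 3 8)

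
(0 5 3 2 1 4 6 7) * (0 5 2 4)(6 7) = (0 2 1)(3 4 7 5)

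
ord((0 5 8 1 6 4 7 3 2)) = 9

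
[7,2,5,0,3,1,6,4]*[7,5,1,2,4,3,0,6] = [6,1,3,7,2,5,0,4]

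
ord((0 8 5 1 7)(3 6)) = 10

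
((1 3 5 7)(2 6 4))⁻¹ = (1 7 5 3)(2 4 6)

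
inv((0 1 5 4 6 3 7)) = (0 7 3 6 4 5 1)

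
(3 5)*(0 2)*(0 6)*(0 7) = (0 2 6 7)(3 5)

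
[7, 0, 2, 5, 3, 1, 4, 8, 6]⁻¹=[1, 5, 2, 4, 6, 3, 8, 0, 7]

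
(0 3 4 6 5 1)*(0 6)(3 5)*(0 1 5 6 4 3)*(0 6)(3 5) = (1 4)(3 5)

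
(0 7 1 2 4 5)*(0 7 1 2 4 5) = (0 1 4)(2 5 7)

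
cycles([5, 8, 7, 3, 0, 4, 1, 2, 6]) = (0 5 4)(1 8 6)(2 7)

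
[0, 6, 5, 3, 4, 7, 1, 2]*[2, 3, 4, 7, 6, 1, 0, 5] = [2, 0, 1, 7, 6, 5, 3, 4]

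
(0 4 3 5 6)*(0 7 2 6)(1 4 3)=(0 3 5)(1 4)(2 6 7)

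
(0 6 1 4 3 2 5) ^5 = (0 2 4 6 5 3 1) 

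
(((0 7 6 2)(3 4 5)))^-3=(0 7 6 2)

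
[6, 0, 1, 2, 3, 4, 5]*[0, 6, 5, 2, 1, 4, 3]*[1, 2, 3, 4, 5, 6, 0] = [4, 1, 0, 6, 3, 2, 5]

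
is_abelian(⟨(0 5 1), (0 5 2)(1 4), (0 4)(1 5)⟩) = no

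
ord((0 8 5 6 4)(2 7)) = 10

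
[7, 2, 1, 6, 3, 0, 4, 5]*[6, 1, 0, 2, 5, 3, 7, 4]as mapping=[0→4, 1→0, 2→1, 3→7, 4→2, 5→6, 6→5, 7→3]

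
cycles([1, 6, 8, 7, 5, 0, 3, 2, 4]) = (0 1 6 3 7 2 8 4 5)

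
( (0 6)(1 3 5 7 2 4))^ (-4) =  (1 5 2)(3 7 4)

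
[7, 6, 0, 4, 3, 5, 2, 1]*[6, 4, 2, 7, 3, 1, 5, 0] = [0, 5, 6, 3, 7, 1, 2, 4] 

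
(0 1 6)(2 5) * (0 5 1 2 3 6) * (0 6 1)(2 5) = (0 5 3 1 6 2)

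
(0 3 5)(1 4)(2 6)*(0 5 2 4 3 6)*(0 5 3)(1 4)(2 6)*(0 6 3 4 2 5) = (0 5 4 2)(1 6)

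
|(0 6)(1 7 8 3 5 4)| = 6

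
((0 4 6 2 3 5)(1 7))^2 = (0 6 3)(2 5 4)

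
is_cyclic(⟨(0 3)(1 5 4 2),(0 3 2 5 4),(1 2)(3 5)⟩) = no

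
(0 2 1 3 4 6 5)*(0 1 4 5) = (0 2 4 6)(1 3 5)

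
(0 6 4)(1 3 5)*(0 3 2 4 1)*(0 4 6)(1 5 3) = (1 2 6 5 4)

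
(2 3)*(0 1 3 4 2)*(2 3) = (0 1 2 4 3)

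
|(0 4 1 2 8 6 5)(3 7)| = 14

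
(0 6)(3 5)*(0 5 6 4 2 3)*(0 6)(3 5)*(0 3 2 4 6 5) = (0 6 2)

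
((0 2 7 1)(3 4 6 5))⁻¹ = (0 1 7 2)(3 5 6 4)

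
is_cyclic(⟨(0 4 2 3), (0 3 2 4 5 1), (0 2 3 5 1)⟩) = no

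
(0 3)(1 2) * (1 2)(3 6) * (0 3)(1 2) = (0 6)(1 2)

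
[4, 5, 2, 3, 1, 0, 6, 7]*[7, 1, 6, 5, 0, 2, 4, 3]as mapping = [0→0, 1→2, 2→6, 3→5, 4→1, 5→7, 6→4, 7→3]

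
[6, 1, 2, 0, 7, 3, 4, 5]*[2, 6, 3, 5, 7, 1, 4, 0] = [4, 6, 3, 2, 0, 5, 7, 1]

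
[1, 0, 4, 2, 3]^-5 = [1, 0, 4, 2, 3]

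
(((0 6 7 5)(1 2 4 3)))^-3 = (0 6 7 5)(1 2 4 3)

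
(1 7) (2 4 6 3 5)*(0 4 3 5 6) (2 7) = (0 4) (1 2 3 6 5 7) 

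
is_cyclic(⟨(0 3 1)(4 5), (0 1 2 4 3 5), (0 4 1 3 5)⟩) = no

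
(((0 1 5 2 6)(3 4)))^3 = (0 2 1 6 5)(3 4)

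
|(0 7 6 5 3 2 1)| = 7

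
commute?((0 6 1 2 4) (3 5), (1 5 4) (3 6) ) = no:(0 6 1 2 4) (3 5) * (1 5 4) (3 6) = (0 3 4) (1 2) (5 6), (1 5 4) (3 6) * (0 6 1 2 4) (3 5) = (0 6 5) (1 3) (2 4) 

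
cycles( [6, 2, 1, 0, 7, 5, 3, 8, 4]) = (0 6 3)(1 2)(4 7 8)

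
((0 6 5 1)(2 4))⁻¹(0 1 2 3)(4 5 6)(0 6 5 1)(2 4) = (0 4 3 6)(1 5 2)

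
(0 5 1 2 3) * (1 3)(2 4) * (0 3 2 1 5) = (1 4)(2 5)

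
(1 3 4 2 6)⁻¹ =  (1 6 2 4 3)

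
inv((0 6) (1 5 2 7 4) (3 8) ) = (0 6) (1 4 7 2 5) (3 8) 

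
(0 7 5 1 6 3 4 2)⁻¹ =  (0 2 4 3 6 1 5 7)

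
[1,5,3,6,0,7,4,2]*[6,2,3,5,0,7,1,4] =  [2,7,5,1,6,4,0,3]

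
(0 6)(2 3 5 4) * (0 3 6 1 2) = (0 1 2 6 3 5 4)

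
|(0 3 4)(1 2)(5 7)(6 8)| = 6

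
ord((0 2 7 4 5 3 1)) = 7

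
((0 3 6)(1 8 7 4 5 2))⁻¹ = (0 6 3)(1 2 5 4 7 8)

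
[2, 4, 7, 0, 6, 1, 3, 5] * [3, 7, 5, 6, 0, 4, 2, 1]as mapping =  [0→5, 1→0, 2→1, 3→3, 4→2, 5→7, 6→6, 7→4]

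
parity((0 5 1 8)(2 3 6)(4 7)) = even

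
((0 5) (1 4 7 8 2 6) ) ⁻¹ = (0 5) (1 6 2 8 7 4) 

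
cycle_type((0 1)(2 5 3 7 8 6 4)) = 2.7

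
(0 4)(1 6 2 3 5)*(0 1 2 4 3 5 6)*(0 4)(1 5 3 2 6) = (0 2 3 1 4 5 6)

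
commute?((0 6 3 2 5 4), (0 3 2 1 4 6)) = no:(0 6 3 2 5 4)*(0 3 2 1 4 6) = (1 4 3)(2 5 6), (0 3 2 1 4 6)*(0 6 3 2 5 4) = (0 2 1)(3 5 4)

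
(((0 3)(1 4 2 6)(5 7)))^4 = ()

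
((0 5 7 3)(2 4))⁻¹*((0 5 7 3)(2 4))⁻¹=(0 7)(3 5)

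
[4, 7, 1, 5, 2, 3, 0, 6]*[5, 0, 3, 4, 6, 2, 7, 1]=[6, 1, 0, 2, 3, 4, 5, 7]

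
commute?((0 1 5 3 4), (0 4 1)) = no:(0 1 5 3 4) * (0 4 1) = (1 5 3), (0 4 1) * (0 1 5 3 4) = (3 4 5)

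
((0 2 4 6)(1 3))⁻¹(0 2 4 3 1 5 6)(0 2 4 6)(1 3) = (0 2 4 6 1 3 5)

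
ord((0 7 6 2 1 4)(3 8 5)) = 6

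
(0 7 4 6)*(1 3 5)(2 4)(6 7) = (0 6)(1 3 5)(2 4 7)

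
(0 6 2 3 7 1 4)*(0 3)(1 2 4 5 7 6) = (0 1 5 7 2)(3 6 4)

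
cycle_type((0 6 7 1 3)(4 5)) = 2.5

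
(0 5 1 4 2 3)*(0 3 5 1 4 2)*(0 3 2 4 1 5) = (0 5 1 4 3 2)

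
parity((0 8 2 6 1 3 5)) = even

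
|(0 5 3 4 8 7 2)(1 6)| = 14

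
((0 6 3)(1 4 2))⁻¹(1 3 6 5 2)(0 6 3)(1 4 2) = (0 3 5 1 4)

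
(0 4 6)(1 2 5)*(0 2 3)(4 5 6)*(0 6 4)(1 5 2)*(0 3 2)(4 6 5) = (1 2 6)(3 5 4)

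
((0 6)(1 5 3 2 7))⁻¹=(0 6)(1 7 2 3 5)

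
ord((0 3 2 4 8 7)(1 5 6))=6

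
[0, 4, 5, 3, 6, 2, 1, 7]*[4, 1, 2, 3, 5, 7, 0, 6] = [4, 5, 7, 3, 0, 2, 1, 6]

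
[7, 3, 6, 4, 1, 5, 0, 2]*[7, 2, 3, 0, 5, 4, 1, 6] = [6, 0, 1, 5, 2, 4, 7, 3]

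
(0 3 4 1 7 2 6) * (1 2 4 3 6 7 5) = (0 6)(1 5)(2 7 4)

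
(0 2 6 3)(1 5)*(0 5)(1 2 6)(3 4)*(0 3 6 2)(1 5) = (0 2 5)(1 3)(4 6)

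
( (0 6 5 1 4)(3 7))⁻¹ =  (0 4 1 5 6)(3 7)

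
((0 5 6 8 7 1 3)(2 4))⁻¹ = (0 3 1 7 8 6 5)(2 4)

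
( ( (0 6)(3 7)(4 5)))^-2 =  ()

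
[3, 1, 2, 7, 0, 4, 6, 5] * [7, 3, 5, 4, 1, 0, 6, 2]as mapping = [0→4, 1→3, 2→5, 3→2, 4→7, 5→1, 6→6, 7→0]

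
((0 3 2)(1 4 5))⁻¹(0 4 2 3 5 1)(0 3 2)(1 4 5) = (0 2 1 4 3 5)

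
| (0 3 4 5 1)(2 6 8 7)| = 20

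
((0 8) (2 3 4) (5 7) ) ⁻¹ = (0 8) (2 4 3) (5 7) 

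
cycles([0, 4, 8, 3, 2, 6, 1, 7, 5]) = (1 4 2 8 5 6)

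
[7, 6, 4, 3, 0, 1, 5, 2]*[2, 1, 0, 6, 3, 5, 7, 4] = [4, 7, 3, 6, 2, 1, 5, 0]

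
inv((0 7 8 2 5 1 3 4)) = (0 4 3 1 5 2 8 7)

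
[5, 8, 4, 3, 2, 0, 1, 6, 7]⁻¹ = [5, 6, 4, 3, 2, 0, 7, 8, 1]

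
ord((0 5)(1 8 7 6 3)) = 10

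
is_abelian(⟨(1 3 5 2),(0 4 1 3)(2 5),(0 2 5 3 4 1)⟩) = no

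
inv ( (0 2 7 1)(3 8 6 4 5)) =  (0 1 7 2)(3 5 4 6 8)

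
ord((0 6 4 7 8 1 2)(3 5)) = 14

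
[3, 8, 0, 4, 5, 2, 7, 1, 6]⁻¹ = [2, 7, 5, 0, 3, 4, 8, 6, 1]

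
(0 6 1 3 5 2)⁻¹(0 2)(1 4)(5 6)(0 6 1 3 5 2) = (0 6)(1 2)(3 4)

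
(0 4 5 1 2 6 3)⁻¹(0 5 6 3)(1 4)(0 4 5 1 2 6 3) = (0 4 1 3)(2 5)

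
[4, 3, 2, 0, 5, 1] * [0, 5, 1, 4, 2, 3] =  [2, 4, 1, 0, 3, 5]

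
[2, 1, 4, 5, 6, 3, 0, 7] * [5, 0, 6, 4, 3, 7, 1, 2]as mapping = [0→6, 1→0, 2→3, 3→7, 4→1, 5→4, 6→5, 7→2]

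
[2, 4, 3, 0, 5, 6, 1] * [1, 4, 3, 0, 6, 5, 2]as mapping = [0→3, 1→6, 2→0, 3→1, 4→5, 5→2, 6→4]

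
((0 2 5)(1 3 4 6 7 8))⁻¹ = (0 5 2)(1 8 7 6 4 3)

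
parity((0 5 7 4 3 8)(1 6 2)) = odd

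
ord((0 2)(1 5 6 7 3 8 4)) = 14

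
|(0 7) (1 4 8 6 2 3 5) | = 14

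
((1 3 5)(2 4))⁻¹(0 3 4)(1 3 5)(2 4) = (0 5 2)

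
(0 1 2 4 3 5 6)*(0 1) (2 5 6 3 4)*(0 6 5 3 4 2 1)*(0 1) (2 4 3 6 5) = (0 5 3 2) (1 6) 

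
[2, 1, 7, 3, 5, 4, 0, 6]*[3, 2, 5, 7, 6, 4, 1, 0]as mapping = [0→5, 1→2, 2→0, 3→7, 4→4, 5→6, 6→3, 7→1]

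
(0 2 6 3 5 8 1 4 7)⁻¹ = (0 7 4 1 8 5 3 6 2)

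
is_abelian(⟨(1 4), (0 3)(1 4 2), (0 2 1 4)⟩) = no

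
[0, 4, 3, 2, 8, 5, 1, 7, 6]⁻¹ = [0, 6, 3, 2, 1, 5, 8, 7, 4]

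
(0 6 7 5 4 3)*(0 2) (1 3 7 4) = (0 6 4 7 5 1 3 2) 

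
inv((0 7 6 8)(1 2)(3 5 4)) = (0 8 6 7)(1 2)(3 4 5)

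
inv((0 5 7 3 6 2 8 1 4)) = (0 4 1 8 2 6 3 7 5)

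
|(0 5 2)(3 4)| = 6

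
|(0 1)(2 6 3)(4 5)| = 6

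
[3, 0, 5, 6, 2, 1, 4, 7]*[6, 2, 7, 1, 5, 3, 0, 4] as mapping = [0→1, 1→6, 2→3, 3→0, 4→7, 5→2, 6→5, 7→4] 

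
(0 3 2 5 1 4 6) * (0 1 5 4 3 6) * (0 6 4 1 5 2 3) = (0 4 6 5 2 1)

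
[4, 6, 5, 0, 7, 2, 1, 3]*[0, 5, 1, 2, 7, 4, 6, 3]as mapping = [0→7, 1→6, 2→4, 3→0, 4→3, 5→1, 6→5, 7→2]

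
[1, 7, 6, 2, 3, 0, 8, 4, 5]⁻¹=[5, 0, 3, 4, 7, 8, 2, 1, 6]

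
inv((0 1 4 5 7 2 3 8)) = (0 8 3 2 7 5 4 1)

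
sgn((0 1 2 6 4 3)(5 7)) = 1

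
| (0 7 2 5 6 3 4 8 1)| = 9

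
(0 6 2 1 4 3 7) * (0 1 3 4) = (0 6 2 3 7 1)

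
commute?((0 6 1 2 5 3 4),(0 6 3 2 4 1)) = no:(0 6 1 2 5 3 4)*(0 6 3 2 4 1) = (0 3 1 4 6)(2 5),(0 6 3 2 4 1)*(0 6 1 2 5 3 4) = (0 1 6 4 2)(3 5)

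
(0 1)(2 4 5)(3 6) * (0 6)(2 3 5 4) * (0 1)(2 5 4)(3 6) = (1 3)(2 5 6 4)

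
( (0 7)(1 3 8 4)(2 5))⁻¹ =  (0 7)(1 4 8 3)(2 5)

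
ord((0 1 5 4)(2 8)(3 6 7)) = 12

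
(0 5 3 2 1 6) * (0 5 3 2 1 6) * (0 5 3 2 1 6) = (0 2)(1 5)(3 6)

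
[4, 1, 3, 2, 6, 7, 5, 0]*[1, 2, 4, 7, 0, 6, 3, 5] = [0, 2, 7, 4, 3, 5, 6, 1]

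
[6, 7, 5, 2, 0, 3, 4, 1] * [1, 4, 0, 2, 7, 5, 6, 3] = [6, 3, 5, 0, 1, 2, 7, 4]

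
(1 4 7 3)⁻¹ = (1 3 7 4)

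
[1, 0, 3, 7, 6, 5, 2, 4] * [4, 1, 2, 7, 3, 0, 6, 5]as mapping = [0→1, 1→4, 2→7, 3→5, 4→6, 5→0, 6→2, 7→3]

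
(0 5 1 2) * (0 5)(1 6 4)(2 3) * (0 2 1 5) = (0 2)(1 3)(4 5 6)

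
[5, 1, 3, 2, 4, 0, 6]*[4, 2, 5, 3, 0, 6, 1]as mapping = [0→6, 1→2, 2→3, 3→5, 4→0, 5→4, 6→1]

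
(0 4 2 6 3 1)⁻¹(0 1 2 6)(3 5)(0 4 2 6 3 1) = (0 6 3 4)(1 5)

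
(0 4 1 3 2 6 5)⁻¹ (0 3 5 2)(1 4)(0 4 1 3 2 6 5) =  (0 6 4 2)(1 3)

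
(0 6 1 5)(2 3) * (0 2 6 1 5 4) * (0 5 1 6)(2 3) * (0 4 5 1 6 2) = (0 2)(1 5 3 4)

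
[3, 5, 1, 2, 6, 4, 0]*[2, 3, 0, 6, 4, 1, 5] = [6, 1, 3, 0, 5, 4, 2]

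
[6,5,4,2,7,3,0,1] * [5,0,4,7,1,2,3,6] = [3,2,1,4,6,7,5,0]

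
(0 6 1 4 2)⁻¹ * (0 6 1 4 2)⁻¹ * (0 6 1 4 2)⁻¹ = (0 1 2 6 4)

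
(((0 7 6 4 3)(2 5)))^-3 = (0 6 3 7 4)(2 5)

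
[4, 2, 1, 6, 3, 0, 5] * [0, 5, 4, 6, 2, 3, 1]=[2, 4, 5, 1, 6, 0, 3]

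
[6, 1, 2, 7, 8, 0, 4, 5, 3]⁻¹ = [5, 1, 2, 8, 6, 7, 0, 3, 4]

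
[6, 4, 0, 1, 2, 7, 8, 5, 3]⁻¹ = [2, 3, 4, 8, 1, 7, 0, 5, 6]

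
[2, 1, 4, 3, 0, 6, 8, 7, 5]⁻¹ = [4, 1, 0, 3, 2, 8, 5, 7, 6]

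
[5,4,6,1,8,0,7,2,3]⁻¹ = [5,3,7,8,1,0,2,6,4]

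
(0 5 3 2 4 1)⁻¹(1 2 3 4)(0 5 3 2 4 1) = (0 4 2 1)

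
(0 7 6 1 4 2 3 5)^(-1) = (0 5 3 2 4 1 6 7)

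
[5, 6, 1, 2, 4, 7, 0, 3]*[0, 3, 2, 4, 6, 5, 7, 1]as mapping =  [0→5, 1→7, 2→3, 3→2, 4→6, 5→1, 6→0, 7→4]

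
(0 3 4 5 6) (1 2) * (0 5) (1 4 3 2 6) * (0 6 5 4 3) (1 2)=(0 1 5 2 3) (4 6) 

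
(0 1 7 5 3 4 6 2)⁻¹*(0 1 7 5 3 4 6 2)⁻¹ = (0 6 3 7)(1 2 4 5)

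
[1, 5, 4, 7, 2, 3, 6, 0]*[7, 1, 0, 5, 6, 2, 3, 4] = [1, 2, 6, 4, 0, 5, 3, 7]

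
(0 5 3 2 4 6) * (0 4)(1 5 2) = (0 2)(1 5 3)(4 6)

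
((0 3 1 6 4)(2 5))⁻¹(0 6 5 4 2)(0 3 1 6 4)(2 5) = (0 5 3 4 2)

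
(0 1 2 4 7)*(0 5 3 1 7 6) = (0 7 5 3 1 2 4 6)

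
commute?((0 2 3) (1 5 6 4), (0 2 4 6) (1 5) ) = no:(0 2 3) (1 5 6 4)*(0 2 4 6) (1 5) = (0 4 5) (2 3), (0 2 4 6) (1 5)*(0 2 3) (1 5 6 4) = (0 3) (1 6 2) 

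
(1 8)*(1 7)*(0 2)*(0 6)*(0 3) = (0 2 6 3)(1 8 7)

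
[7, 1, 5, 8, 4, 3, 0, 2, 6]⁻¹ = [6, 1, 7, 5, 4, 2, 8, 0, 3]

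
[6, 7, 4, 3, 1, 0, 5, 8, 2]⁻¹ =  [5, 4, 8, 3, 2, 6, 0, 1, 7]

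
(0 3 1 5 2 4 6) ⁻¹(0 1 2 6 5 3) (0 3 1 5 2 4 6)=(0 2 1 3 5 4) 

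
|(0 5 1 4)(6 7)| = 4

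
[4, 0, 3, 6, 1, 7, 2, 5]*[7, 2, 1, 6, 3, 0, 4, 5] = [3, 7, 6, 4, 2, 5, 1, 0]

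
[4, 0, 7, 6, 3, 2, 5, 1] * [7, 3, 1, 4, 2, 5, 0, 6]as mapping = [0→2, 1→7, 2→6, 3→0, 4→4, 5→1, 6→5, 7→3]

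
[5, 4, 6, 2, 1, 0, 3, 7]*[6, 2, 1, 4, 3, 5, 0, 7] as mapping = [0→5, 1→3, 2→0, 3→1, 4→2, 5→6, 6→4, 7→7] 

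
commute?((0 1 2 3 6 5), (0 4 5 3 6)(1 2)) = no:(0 1 2 3 6 5) * (0 4 5 3 6)(1 2) = (0 2 6 3)(4 5), (0 4 5 3 6)(1 2) * (0 1 2 3 6 5) = (0 4)(1 3 5 6)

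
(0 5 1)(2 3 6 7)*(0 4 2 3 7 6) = (0 5 1 4 2 7 3)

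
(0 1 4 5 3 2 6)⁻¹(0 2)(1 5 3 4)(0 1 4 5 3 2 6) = (1 6)(2 5 4 3)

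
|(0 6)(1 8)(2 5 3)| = 6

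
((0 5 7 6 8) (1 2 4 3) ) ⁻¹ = (0 8 6 7 5) (1 3 4 2) 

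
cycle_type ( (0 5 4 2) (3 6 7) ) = 3.4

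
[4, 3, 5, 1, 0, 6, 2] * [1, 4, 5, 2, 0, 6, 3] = [0, 2, 6, 4, 1, 3, 5]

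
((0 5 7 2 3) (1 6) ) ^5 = (1 6) 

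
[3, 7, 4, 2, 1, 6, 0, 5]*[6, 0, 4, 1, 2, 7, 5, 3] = [1, 3, 2, 4, 0, 5, 6, 7]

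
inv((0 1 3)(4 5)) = (0 3 1)(4 5)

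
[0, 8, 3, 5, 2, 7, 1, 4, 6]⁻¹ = [0, 6, 4, 2, 7, 3, 8, 5, 1]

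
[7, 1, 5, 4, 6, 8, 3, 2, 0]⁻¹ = [8, 1, 7, 6, 3, 2, 4, 0, 5]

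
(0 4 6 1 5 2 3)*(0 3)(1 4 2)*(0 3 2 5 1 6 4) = (0 5 6)(2 3)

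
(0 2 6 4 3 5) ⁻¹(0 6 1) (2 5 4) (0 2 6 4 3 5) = (0 3 6) (1 2 4) 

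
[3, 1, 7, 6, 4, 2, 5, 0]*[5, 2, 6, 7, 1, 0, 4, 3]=[7, 2, 3, 4, 1, 6, 0, 5]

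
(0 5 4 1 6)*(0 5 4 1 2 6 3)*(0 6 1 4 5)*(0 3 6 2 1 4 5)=(1 6 3 2 4)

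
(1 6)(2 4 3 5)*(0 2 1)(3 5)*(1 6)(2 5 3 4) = (0 5 6)(3 4)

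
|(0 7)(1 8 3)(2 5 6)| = 6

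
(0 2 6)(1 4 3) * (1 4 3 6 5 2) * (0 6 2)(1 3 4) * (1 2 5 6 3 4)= (0 4 5)(2 6 3)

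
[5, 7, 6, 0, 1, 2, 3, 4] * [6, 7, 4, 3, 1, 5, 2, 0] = [5, 0, 2, 6, 7, 4, 3, 1]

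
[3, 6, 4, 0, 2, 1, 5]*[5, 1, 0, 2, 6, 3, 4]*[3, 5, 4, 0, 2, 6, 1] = [4, 2, 1, 6, 3, 5, 0]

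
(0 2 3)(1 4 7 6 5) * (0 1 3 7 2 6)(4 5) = (0 6 4 2 7)(1 5 3)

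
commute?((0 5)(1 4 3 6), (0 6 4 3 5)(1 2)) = no:(0 5)(1 4 3 6)*(0 6 4 3 5)(1 2) = (1 3 4 5 6 2), (0 6 4 3 5)(1 2)*(0 5)(1 4 3 6) = (0 1 2 4 6 3)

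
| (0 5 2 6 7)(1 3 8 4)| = 20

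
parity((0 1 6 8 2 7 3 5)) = odd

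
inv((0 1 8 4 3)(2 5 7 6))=(0 3 4 8 1)(2 6 7 5)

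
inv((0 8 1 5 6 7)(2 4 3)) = (0 7 6 5 1 8)(2 3 4)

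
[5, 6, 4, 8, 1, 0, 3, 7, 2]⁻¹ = [5, 4, 8, 6, 2, 0, 1, 7, 3]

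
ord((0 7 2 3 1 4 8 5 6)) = 9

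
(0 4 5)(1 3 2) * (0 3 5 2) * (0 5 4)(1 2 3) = (1 4 3 5)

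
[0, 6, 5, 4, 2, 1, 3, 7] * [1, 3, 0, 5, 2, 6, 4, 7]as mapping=[0→1, 1→4, 2→6, 3→2, 4→0, 5→3, 6→5, 7→7]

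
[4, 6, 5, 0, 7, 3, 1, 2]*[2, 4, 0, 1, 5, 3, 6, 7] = [5, 6, 3, 2, 7, 1, 4, 0]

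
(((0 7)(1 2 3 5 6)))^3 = (0 7)(1 5 2 6 3)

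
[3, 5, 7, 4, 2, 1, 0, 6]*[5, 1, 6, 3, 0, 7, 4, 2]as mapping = [0→3, 1→7, 2→2, 3→0, 4→6, 5→1, 6→5, 7→4]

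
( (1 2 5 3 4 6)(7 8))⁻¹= (1 6 4 3 5 2)(7 8)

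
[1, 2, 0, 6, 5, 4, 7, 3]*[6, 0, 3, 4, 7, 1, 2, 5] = [0, 3, 6, 2, 1, 7, 5, 4]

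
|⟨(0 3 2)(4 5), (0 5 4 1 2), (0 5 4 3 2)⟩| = 720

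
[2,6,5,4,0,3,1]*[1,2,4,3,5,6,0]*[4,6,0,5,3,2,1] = [3,4,1,2,6,5,0]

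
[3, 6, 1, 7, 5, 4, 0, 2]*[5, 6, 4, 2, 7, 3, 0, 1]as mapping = [0→2, 1→0, 2→6, 3→1, 4→3, 5→7, 6→5, 7→4]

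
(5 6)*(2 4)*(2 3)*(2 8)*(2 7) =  (2 4 3 8 7)(5 6)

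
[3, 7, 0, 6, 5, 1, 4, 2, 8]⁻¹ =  [2, 5, 7, 0, 6, 4, 3, 1, 8]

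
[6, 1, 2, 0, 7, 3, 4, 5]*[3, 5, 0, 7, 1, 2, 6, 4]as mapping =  [0→6, 1→5, 2→0, 3→3, 4→4, 5→7, 6→1, 7→2]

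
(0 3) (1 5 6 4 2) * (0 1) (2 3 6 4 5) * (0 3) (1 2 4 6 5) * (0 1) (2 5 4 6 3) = (0 4 1 6) (3 5) 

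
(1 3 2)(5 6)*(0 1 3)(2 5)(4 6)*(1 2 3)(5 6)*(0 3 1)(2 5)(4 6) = (0 5 6 1 3 4 2)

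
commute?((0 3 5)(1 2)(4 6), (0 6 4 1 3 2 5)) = no:(0 3 5)(1 2)(4 6)*(0 6 4 1 3 2 5) = (0 2 3)(1 5 6), (0 6 4 1 3 2 5)*(0 3 5)(1 2)(4 6) = (0 4 2)(1 5 3)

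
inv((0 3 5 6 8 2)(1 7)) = (0 2 8 6 5 3)(1 7)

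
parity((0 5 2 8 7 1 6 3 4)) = even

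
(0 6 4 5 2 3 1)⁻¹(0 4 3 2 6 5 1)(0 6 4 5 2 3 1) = (0 6 5 1 3 4 2)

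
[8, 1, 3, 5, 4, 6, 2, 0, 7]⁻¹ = [7, 1, 6, 2, 4, 3, 5, 8, 0]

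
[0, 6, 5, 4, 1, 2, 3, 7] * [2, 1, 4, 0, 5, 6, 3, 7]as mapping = [0→2, 1→3, 2→6, 3→5, 4→1, 5→4, 6→0, 7→7]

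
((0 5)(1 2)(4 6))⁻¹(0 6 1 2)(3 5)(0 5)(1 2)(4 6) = (0 3)(1 5 4 2)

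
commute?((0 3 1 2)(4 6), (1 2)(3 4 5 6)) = no:(0 3 1 2)(4 6)*(1 2)(3 4 5 6) = (0 4 3 2)(5 6), (1 2)(3 4 5 6)*(0 3 1 2)(4 6) = (0 3 6 1)(4 5)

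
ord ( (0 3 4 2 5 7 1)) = 7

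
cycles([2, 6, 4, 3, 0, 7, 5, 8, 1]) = (0 2 4)(1 6 5 7 8)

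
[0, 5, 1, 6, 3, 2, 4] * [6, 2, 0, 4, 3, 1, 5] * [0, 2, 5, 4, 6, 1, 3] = [3, 2, 5, 1, 6, 0, 4]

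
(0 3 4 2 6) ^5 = () 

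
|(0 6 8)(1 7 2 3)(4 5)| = 12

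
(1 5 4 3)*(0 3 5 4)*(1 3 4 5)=(0 4 1 5)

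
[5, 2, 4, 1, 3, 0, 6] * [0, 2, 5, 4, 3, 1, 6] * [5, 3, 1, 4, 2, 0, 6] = [3, 0, 4, 1, 2, 5, 6]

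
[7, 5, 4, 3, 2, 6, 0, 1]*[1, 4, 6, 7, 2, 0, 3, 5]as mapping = [0→5, 1→0, 2→2, 3→7, 4→6, 5→3, 6→1, 7→4]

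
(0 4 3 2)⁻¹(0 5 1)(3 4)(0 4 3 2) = (1 4 5)(2 3)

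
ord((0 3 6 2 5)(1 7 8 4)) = 20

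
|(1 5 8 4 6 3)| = 6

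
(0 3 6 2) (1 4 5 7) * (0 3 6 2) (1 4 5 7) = (0 6) (1 5) (2 3) (4 7) 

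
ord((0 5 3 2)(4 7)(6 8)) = 4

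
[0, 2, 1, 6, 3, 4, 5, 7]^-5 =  [0, 2, 1, 4, 5, 6, 3, 7]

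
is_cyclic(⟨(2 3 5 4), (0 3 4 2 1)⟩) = no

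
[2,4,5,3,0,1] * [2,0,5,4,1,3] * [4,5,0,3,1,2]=[2,5,3,1,0,4]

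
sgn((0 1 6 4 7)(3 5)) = -1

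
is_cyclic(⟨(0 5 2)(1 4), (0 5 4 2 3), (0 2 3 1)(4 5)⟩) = no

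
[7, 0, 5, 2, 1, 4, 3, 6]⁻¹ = [1, 4, 3, 6, 5, 2, 7, 0]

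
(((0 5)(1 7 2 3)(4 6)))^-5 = (0 5)(1 3 2 7)(4 6)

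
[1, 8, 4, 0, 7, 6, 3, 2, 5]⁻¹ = [3, 0, 7, 6, 2, 8, 5, 4, 1]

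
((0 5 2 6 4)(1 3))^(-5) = (1 3)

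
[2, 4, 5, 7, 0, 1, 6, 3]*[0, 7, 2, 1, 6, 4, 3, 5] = [2, 6, 4, 5, 0, 7, 3, 1]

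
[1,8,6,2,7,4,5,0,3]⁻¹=[7,0,3,8,5,6,2,4,1]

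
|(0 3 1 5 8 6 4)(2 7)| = 14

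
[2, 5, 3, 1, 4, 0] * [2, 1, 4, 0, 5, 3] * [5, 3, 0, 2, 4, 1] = [4, 2, 5, 3, 1, 0] 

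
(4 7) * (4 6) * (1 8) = (1 8)(4 7 6)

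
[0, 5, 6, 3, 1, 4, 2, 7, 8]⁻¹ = [0, 4, 6, 3, 5, 1, 2, 7, 8]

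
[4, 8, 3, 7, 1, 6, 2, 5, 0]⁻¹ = [8, 4, 6, 2, 0, 7, 5, 3, 1]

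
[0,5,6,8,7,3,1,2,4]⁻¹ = [0,6,7,5,8,1,2,4,3]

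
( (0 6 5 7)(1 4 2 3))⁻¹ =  (0 7 5 6)(1 3 2 4)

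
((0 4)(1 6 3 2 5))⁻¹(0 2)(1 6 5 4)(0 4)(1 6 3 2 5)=(0 6 3 1)(4 5)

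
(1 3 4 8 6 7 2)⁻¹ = (1 2 7 6 8 4 3)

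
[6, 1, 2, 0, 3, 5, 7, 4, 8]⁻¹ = [3, 1, 2, 4, 7, 5, 0, 6, 8]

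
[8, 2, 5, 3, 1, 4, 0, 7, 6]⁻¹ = [6, 4, 1, 3, 5, 2, 8, 7, 0]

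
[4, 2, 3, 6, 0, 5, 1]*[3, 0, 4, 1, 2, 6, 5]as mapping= [0→2, 1→4, 2→1, 3→5, 4→3, 5→6, 6→0]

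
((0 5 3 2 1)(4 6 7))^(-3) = (0 3 1 5 2)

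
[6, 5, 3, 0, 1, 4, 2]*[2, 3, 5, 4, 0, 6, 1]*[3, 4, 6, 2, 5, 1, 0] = [4, 0, 5, 6, 2, 3, 1]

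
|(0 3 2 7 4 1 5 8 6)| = 9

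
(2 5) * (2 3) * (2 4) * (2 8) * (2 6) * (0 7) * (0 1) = (0 7 1)(2 5 3 4 8 6)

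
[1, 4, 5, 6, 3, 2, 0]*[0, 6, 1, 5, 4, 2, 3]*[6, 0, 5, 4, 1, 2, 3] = [3, 1, 5, 4, 2, 0, 6]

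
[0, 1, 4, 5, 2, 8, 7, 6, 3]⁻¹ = [0, 1, 4, 8, 2, 3, 7, 6, 5]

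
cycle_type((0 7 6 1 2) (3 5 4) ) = 3.5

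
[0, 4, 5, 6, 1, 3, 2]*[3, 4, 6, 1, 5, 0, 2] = [3, 5, 0, 2, 4, 1, 6]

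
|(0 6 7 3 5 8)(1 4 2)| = 6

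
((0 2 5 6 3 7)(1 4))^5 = (0 7 3 6 5 2)(1 4)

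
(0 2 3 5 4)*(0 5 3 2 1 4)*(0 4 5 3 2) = (0 1 5 4 3 2)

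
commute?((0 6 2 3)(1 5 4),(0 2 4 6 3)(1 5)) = no:(0 6 2 3)(1 5 4)*(0 2 4 6 3)(1 5) = (0 3 2)(4 5 6),(0 2 4 6 3)(1 5)*(0 6 2 3)(1 5 4) = (0 3 6)(1 4 2)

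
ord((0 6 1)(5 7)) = 6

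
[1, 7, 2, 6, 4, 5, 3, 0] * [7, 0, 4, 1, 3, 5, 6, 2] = [0, 2, 4, 6, 3, 5, 1, 7]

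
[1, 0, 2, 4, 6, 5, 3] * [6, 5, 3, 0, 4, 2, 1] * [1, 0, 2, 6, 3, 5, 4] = [5, 4, 6, 3, 0, 2, 1]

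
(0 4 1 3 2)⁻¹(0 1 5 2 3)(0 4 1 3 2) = (0 2 4 3 5)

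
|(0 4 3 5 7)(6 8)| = 10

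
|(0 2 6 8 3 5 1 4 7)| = 9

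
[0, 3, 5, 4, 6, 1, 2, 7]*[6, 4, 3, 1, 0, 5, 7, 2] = [6, 1, 5, 0, 7, 4, 3, 2]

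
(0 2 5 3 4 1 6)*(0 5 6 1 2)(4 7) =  (2 6 5 3 7 4)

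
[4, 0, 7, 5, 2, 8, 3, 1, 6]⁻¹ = [1, 7, 4, 6, 0, 3, 8, 2, 5]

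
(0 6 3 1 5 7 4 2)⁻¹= (0 2 4 7 5 1 3 6)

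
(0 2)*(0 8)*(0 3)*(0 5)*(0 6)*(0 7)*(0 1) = (0 2 8 3 5 6 7 1)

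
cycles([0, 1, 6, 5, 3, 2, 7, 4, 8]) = (2 6 7 4 3 5) 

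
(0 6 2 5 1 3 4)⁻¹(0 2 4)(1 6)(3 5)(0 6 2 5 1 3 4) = (0 6 5)(1 4)(2 3)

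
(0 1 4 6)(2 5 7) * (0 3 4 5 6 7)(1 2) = (0 2 6 3 4 7 1 5)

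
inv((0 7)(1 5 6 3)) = (0 7)(1 3 6 5)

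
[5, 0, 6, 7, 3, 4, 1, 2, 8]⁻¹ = [1, 6, 7, 4, 5, 0, 2, 3, 8]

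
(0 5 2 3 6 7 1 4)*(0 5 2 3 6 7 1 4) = (0 2 6 1)(3 7 4 5)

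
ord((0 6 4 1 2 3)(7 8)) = 6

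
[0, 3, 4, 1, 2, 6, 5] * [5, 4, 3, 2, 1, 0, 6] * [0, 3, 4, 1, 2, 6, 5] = [6, 4, 3, 2, 1, 5, 0]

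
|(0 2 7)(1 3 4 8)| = 12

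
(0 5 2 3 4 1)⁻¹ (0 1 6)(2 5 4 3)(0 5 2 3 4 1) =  (0 6 5)(1 4 3 2)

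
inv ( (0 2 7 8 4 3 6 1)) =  (0 1 6 3 4 8 7 2)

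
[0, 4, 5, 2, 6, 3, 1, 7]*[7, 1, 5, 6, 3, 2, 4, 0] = [7, 3, 2, 5, 4, 6, 1, 0]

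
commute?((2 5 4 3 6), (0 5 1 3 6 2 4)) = no:(2 5 4 3 6) * (0 5 1 3 6 2 4) = (0 5)(1 3 2)(4 6), (0 5 1 3 6 2 4) * (2 5 4 3 6) = (0 4)(1 6 5)(2 3)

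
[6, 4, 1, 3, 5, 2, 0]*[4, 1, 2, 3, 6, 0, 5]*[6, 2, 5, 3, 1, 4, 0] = [4, 0, 2, 3, 6, 5, 1]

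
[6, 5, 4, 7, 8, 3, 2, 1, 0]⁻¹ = [8, 7, 6, 5, 2, 1, 0, 3, 4]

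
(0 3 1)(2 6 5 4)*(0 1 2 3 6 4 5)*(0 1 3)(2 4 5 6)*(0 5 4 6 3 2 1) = (0 1 2 4 5 3 6)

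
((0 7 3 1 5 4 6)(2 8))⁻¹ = (0 6 4 5 1 3 7)(2 8)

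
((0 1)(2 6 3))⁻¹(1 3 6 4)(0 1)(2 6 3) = (0 2 3 4)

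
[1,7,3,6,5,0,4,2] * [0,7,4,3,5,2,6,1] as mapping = [0→7,1→1,2→3,3→6,4→2,5→0,6→5,7→4] 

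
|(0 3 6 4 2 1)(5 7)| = 6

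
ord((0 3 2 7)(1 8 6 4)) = 4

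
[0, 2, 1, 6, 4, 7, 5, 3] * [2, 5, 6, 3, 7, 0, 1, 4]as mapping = [0→2, 1→6, 2→5, 3→1, 4→7, 5→4, 6→0, 7→3]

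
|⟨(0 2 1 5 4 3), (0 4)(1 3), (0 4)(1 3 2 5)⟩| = 720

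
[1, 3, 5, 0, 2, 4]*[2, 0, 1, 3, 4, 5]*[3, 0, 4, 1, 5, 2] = [3, 1, 2, 4, 0, 5]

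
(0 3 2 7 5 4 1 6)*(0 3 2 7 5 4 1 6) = (0 2 5 1)(3 7 4 6)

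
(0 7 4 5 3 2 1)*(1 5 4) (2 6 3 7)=(0 2 5 7 1) (3 6) 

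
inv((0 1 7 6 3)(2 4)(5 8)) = (0 3 6 7 1)(2 4)(5 8)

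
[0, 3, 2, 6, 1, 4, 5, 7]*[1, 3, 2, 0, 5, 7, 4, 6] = [1, 0, 2, 4, 3, 5, 7, 6]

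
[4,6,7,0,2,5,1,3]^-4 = [4,1,7,0,2,5,6,3]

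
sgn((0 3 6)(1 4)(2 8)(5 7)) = -1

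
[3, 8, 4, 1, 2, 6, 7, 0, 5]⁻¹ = [7, 3, 4, 0, 2, 8, 5, 6, 1]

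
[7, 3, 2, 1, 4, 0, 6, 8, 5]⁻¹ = [5, 3, 2, 1, 4, 8, 6, 0, 7]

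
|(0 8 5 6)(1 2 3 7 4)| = 20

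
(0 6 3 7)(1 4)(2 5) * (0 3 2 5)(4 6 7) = (0 7 3 4 1 6 2)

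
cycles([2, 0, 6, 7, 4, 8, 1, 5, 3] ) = (0 2 6 1)(3 7 5 8)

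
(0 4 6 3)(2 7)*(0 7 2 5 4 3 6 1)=(0 3 7 5 4 1)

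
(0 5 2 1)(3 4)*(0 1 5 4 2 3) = (0 4)(2 5 3)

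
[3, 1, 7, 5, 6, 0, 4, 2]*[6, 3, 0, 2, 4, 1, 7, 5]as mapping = [0→2, 1→3, 2→5, 3→1, 4→7, 5→6, 6→4, 7→0]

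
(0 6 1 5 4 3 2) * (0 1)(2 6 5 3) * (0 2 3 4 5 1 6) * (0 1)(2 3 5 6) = (1 4 5 6 3)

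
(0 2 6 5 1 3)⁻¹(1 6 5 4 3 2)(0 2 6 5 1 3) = (0 6 3 5 1 4)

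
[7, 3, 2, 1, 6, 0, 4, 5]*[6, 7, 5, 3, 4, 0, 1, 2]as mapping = [0→2, 1→3, 2→5, 3→7, 4→1, 5→6, 6→4, 7→0]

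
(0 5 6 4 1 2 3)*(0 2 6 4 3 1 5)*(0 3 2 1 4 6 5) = (0 3 1 5 6 2 4)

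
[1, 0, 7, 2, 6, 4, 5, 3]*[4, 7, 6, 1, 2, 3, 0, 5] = [7, 4, 5, 6, 0, 2, 3, 1]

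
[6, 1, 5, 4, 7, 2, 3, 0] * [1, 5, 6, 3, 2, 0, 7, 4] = [7, 5, 0, 2, 4, 6, 3, 1]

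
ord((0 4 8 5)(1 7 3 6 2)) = 20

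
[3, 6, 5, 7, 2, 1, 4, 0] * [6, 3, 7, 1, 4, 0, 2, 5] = [1, 2, 0, 5, 7, 3, 4, 6]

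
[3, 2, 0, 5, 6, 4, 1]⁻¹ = [2, 6, 1, 0, 5, 3, 4]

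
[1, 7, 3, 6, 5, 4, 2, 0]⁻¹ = [7, 0, 6, 2, 5, 4, 3, 1]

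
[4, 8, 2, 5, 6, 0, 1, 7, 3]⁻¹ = [5, 6, 2, 8, 0, 3, 4, 7, 1]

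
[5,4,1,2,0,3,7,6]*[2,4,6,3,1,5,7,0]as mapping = [0→5,1→1,2→4,3→6,4→2,5→3,6→0,7→7]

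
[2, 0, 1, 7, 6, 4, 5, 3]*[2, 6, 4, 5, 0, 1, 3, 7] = [4, 2, 6, 7, 3, 0, 1, 5]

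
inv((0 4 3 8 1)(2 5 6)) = (0 1 8 3 4)(2 6 5)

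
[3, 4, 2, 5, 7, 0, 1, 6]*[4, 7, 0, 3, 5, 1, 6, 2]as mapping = [0→3, 1→5, 2→0, 3→1, 4→2, 5→4, 6→7, 7→6]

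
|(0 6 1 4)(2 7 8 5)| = 4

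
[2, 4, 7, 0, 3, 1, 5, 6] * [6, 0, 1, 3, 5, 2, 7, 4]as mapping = [0→1, 1→5, 2→4, 3→6, 4→3, 5→0, 6→2, 7→7]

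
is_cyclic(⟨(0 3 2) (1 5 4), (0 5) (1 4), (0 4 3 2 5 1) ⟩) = no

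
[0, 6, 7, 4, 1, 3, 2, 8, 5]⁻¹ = [0, 4, 6, 5, 3, 8, 1, 2, 7]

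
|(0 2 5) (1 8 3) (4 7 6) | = 3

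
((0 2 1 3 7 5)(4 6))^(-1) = (0 5 7 3 1 2)(4 6)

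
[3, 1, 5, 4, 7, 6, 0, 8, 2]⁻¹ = [6, 1, 8, 0, 3, 2, 5, 4, 7]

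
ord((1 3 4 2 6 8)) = 6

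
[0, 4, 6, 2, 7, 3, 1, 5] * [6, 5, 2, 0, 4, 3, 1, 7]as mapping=[0→6, 1→4, 2→1, 3→2, 4→7, 5→0, 6→5, 7→3]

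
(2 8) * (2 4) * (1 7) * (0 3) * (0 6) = (0 3 6)(1 7)(2 8 4)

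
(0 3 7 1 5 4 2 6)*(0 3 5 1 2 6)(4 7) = (0 5 7 2)(3 4 6)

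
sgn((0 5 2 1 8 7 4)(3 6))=-1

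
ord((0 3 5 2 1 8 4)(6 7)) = 14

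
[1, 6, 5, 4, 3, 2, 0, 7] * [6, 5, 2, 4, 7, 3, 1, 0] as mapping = [0→5, 1→1, 2→3, 3→7, 4→4, 5→2, 6→6, 7→0] 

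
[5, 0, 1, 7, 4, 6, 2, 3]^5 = [0, 1, 2, 7, 4, 5, 6, 3]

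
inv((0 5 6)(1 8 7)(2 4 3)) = (0 6 5)(1 7 8)(2 3 4)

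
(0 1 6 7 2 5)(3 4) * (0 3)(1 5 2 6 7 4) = (0 5 3 1 7 6 4)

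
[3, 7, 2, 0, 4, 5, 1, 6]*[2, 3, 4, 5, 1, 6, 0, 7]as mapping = [0→5, 1→7, 2→4, 3→2, 4→1, 5→6, 6→3, 7→0]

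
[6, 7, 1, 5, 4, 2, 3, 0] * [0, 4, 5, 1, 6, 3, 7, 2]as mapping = [0→7, 1→2, 2→4, 3→3, 4→6, 5→5, 6→1, 7→0]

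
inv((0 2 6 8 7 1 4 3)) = (0 3 4 1 7 8 6 2)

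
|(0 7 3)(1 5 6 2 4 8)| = 6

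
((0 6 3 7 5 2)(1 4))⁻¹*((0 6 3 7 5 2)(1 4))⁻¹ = (0 5 3)(2 7 6)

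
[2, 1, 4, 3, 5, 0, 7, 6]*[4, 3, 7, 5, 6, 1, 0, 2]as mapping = [0→7, 1→3, 2→6, 3→5, 4→1, 5→4, 6→2, 7→0]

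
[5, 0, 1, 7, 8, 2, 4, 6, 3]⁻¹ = [1, 2, 5, 8, 6, 0, 7, 3, 4]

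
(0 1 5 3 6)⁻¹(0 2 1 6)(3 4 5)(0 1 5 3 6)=(0 1 2 5)(3 6 4)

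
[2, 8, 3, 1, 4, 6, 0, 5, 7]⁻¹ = [6, 3, 0, 2, 4, 7, 5, 8, 1]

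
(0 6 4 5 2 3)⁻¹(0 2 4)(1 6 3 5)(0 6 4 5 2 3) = (0 2 1 4)(3 5 6)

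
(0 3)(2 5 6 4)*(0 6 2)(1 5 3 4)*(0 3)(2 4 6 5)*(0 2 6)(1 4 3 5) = (1 6 4 5 3)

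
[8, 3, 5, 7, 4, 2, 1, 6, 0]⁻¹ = [8, 6, 5, 1, 4, 2, 7, 3, 0]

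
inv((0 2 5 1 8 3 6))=(0 6 3 8 1 5 2)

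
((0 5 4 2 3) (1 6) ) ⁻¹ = (0 3 2 4 5) (1 6) 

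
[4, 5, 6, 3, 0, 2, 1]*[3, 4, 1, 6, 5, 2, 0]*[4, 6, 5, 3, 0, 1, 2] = [1, 5, 4, 2, 3, 6, 0]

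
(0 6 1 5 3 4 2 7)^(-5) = (0 5 2 6 3 7 1 4)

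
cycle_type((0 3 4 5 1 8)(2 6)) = 2.6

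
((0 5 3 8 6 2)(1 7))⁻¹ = (0 2 6 8 3 5)(1 7)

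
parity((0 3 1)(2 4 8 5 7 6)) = odd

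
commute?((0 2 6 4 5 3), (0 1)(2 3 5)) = no:(0 2 6 4 5 3) * (0 1)(2 3 5) = (0 3 1)(2 6 4), (0 1)(2 3 5) * (0 2 6 4 5 3) = (0 1 2)(4 5 6)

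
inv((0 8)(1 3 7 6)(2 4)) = (0 8)(1 6 7 3)(2 4)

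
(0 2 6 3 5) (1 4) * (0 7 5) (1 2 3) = (0 3) (1 4 2 6) (5 7) 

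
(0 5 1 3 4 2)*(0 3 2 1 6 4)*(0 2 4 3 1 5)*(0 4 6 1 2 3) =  (0 4 5 1 6)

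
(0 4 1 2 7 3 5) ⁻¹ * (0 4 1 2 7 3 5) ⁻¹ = (0 3 2 4 5 7 1) 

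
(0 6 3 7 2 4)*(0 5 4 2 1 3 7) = (0 6 7 1 3)(4 5)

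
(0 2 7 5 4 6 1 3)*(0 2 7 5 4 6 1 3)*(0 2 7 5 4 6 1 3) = (0 5 1 2 4 3 7 6)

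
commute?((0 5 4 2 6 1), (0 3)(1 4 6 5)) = no:(0 5 4 2 6 1) * (0 3)(1 4 6 5) = (0 1 3)(2 5 6 4), (0 3)(1 4 6 5) * (0 5 4 2 6 1) = (0 3 5)(1 2 6 4)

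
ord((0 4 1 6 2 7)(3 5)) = 6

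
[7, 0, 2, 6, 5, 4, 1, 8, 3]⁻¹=[1, 6, 2, 8, 5, 4, 3, 0, 7]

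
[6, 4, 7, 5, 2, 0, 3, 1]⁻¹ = [5, 7, 4, 6, 1, 3, 0, 2]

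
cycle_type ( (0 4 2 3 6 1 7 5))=8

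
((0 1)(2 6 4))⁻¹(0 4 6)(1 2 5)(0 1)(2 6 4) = (0 6 5)(1 2 4)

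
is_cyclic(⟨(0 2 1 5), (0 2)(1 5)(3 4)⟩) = no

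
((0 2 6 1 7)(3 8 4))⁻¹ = (0 7 1 6 2)(3 4 8)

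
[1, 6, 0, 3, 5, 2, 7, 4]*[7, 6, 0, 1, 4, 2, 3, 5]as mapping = [0→6, 1→3, 2→7, 3→1, 4→2, 5→0, 6→5, 7→4]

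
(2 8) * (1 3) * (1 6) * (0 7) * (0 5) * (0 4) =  (0 7 5 4)(1 3 6)(2 8)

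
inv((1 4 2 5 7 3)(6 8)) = (1 3 7 5 2 4)(6 8)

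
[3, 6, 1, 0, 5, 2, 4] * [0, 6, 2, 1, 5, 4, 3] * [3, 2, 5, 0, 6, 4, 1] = [2, 0, 1, 3, 6, 5, 4]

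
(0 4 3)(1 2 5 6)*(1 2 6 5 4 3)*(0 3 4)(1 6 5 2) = (0 4 6 1 5 2)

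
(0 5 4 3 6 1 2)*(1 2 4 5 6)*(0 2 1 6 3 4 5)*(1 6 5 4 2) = (0 3 5)(1 4 2)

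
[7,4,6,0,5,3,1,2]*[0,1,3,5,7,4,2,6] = [6,7,2,0,4,5,1,3]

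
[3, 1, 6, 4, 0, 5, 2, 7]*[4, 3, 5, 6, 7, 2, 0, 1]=[6, 3, 0, 7, 4, 2, 5, 1]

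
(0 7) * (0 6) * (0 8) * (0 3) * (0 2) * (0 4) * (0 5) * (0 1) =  (0 7 6 8 3 2 4 5 1) 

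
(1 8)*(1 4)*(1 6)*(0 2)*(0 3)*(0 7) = (0 2 3 7) (1 8 4 6) 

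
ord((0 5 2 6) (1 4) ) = 4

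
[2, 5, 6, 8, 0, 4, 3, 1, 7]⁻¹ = [4, 7, 0, 6, 5, 1, 2, 8, 3]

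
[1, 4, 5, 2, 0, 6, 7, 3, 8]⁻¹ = [4, 0, 3, 7, 1, 2, 5, 6, 8]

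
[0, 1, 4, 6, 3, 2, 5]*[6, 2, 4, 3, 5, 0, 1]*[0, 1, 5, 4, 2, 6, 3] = [3, 5, 6, 1, 4, 2, 0]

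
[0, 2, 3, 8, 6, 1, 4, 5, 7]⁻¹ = [0, 5, 1, 2, 6, 7, 4, 8, 3]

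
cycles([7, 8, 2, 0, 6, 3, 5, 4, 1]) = (0 7 4 6 5 3)(1 8)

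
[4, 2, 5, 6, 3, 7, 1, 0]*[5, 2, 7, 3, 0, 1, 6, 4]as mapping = [0→0, 1→7, 2→1, 3→6, 4→3, 5→4, 6→2, 7→5]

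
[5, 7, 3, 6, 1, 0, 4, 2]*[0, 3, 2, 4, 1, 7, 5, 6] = [7, 6, 4, 5, 3, 0, 1, 2]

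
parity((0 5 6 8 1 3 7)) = even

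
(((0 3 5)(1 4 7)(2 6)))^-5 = (0 3 5)(1 4 7)(2 6)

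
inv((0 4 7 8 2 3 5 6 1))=(0 1 6 5 3 2 8 7 4)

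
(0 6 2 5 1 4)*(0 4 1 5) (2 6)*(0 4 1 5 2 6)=(0 6) (1 5 2 4) 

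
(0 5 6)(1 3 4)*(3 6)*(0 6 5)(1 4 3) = (1 5)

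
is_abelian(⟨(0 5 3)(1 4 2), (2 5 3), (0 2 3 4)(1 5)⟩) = no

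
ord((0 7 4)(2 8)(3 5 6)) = 6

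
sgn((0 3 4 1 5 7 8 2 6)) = 1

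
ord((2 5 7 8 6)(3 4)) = 10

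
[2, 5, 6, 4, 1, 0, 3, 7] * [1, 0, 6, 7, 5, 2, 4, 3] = [6, 2, 4, 5, 0, 1, 7, 3]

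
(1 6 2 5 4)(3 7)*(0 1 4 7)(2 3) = (0 1 6 3)(2 5 7)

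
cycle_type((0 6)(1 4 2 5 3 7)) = 2.6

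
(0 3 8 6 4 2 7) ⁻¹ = (0 7 2 4 6 8 3) 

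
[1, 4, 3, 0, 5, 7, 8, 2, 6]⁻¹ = [3, 0, 7, 2, 1, 4, 8, 5, 6]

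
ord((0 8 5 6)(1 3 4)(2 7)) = 12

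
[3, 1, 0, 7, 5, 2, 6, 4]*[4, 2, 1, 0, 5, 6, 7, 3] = [0, 2, 4, 3, 6, 1, 7, 5]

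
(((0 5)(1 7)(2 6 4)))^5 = (0 5)(1 7)(2 4 6)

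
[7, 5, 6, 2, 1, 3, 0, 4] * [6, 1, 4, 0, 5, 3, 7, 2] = [2, 3, 7, 4, 1, 0, 6, 5]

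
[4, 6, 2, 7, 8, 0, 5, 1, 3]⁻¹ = [5, 7, 2, 8, 0, 6, 1, 3, 4]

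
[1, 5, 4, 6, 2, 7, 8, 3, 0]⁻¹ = [8, 0, 4, 7, 2, 1, 3, 5, 6]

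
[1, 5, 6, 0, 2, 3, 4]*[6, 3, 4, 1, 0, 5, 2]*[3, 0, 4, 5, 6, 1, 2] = [5, 1, 4, 2, 6, 0, 3]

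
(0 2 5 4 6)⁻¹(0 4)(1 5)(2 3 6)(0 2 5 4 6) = (0 5 3)(1 4)(2 6)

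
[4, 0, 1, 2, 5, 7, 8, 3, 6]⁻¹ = [1, 2, 3, 7, 0, 4, 8, 5, 6]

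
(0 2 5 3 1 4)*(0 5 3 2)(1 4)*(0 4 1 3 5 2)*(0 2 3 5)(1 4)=(0 1 5 2)(3 4)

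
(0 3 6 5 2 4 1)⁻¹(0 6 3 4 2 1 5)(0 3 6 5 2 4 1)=(0 2 3 5 6 1 4)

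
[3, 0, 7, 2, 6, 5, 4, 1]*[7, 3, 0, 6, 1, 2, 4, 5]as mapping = [0→6, 1→7, 2→5, 3→0, 4→4, 5→2, 6→1, 7→3]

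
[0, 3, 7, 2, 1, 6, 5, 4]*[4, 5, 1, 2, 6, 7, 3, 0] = [4, 2, 0, 1, 5, 3, 7, 6]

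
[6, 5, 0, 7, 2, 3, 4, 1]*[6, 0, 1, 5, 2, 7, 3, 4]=[3, 7, 6, 4, 1, 5, 2, 0]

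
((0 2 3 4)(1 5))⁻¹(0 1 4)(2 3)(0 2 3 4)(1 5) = (0 2 5)(3 4)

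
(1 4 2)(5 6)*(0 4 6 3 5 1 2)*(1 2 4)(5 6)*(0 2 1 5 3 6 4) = (0 5 6 1 3 4 2)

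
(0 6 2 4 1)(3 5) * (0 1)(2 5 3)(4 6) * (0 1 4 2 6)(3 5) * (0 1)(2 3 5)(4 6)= (0 3 2 1 6 5 4)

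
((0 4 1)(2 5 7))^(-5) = (0 4 1)(2 5 7)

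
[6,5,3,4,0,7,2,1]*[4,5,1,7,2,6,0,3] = [0,6,7,2,4,3,1,5]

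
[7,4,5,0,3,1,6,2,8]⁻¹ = [3,5,7,4,1,2,6,0,8]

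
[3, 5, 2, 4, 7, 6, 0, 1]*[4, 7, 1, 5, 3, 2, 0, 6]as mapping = [0→5, 1→2, 2→1, 3→3, 4→6, 5→0, 6→4, 7→7]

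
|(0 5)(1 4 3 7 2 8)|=6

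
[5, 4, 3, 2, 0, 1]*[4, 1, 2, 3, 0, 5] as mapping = [0→5, 1→0, 2→3, 3→2, 4→4, 5→1] 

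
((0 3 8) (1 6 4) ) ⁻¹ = (0 8 3) (1 4 6) 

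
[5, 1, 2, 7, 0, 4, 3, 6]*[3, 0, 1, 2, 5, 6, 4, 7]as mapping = [0→6, 1→0, 2→1, 3→7, 4→3, 5→5, 6→2, 7→4]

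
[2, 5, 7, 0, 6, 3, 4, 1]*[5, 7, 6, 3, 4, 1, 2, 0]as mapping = [0→6, 1→1, 2→0, 3→5, 4→2, 5→3, 6→4, 7→7]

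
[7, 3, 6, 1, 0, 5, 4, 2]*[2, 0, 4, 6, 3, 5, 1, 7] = [7, 6, 1, 0, 2, 5, 3, 4]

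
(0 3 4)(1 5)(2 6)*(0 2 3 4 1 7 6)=(0 4 2)(1 5 7 6 3)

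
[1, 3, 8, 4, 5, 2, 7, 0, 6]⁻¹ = [7, 0, 5, 1, 3, 4, 8, 6, 2]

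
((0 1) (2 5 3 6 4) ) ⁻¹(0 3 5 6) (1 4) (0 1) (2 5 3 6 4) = (0 2) (1 6 3 4) 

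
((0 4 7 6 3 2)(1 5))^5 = (0 2 3 6 7 4)(1 5)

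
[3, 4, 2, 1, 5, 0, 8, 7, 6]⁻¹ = [5, 3, 2, 0, 1, 4, 8, 7, 6]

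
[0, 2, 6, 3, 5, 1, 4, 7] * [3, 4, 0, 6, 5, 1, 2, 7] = [3, 0, 2, 6, 1, 4, 5, 7]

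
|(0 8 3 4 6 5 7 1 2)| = 9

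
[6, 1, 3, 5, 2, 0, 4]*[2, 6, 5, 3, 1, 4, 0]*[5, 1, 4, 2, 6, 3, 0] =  [5, 0, 2, 6, 3, 4, 1]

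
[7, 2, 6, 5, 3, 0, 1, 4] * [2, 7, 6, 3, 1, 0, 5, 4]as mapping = [0→4, 1→6, 2→5, 3→0, 4→3, 5→2, 6→7, 7→1]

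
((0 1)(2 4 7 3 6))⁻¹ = (0 1)(2 6 3 7 4)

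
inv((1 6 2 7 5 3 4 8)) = (1 8 4 3 5 7 2 6)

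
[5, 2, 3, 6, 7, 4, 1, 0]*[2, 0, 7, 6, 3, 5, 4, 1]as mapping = [0→5, 1→7, 2→6, 3→4, 4→1, 5→3, 6→0, 7→2]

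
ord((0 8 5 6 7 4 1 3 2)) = 9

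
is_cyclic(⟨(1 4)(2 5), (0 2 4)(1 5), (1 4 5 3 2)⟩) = no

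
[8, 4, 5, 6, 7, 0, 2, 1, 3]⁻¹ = [5, 7, 6, 8, 1, 2, 3, 4, 0]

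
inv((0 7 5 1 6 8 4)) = (0 4 8 6 1 5 7)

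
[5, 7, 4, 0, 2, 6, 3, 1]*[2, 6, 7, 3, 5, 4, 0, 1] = [4, 1, 5, 2, 7, 0, 3, 6] 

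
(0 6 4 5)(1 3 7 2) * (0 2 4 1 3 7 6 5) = (0 5 2 3 6 1 7 4)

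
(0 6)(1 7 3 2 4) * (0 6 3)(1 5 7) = (0 3 2 4 5 7)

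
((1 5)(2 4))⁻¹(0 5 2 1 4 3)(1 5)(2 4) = (0 1 4 5 2 3)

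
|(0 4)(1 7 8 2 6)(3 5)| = 10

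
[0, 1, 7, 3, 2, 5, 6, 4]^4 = [0, 1, 7, 3, 2, 5, 6, 4]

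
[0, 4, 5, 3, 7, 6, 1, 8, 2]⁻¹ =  [0, 6, 8, 3, 1, 2, 5, 4, 7]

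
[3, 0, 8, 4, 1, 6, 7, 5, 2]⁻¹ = [1, 4, 8, 0, 3, 7, 5, 6, 2]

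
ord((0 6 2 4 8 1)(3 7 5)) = 6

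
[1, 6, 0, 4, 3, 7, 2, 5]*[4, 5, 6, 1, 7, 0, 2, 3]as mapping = [0→5, 1→2, 2→4, 3→7, 4→1, 5→3, 6→6, 7→0]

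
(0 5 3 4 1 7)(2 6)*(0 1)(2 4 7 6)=(0 5 3 7 1 6 4)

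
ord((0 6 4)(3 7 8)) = 3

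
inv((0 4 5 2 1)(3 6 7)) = (0 1 2 5 4)(3 7 6)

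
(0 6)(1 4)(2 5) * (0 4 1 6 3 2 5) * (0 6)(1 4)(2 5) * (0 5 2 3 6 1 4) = (0 6 4 5 3 2 1)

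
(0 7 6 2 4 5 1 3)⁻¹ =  (0 3 1 5 4 2 6 7)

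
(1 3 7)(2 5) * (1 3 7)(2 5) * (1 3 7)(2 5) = (2 5)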